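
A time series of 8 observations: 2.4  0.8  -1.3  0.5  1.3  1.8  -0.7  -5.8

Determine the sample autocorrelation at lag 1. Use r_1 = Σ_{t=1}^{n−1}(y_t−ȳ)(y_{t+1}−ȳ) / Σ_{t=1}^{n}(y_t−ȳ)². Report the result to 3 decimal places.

Mean ȳ = (2.4 + 0.8 − 1.3 + 0.5 + 1.3 + 1.8 − 0.7 − 5.8)/8 = -0.1250
Deviations from mean: 2.5250, 0.9250, -1.1750, 0.6250, 1.4250, 1.9250, -0.5750, -5.6750
Numerator Σ_{t=1}^{7}(y_t−ȳ)(y_{t+1}−ȳ) = 6.3044
Denominator Σ(y_t−ȳ)² = 47.2750
r_1 = 6.3044 / 47.2750 = 0.133

0.133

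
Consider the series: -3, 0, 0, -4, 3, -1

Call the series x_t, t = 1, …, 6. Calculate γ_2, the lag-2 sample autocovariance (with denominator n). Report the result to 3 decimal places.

-0.120

Mean x̄ = (-3 + 0 + 0 − 4 + 3 − 1)/6 = -0.8333
Deviations: -2.1667, 0.8333, 0.8333, -3.1667, 3.8333, -0.1667
Σ_{t=1}^{4}(x_t−x̄)(x_{t+2}−x̄) = -0.7222
γ_2 = -0.7222 / 6 = -0.120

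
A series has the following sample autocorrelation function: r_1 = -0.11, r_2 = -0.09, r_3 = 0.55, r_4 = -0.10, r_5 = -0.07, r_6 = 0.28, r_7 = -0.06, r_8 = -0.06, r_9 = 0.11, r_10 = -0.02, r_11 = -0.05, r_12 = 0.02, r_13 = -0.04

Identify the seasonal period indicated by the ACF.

3

The largest autocorrelation is r_3 = 0.55, with a weaker echo at lag 6 (0.28); the remaining lags stay at or below 0.11.
The dominant spike at lag 3 indicates a seasonal period of 3.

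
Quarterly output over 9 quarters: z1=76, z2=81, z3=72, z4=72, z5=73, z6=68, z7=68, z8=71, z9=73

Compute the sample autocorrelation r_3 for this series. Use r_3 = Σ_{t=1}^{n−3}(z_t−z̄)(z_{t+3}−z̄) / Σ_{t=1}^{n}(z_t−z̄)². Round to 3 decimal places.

Mean z̄ = (76 + 81 + 72 + 72 + 73 + 68 + 68 + 71 + 73)/9 = 72.6667
Numerator Σ_{t=1}^{6}(z_t−z̄)(z_{t+3}−z̄) = 4.6667
Denominator Σ(z_t−z̄)² = 128.0000
r_3 = 4.6667 / 128.0000 = 0.036

0.036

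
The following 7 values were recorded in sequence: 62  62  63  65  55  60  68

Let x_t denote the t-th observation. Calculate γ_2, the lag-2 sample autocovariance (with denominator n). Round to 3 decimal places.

-7.802

Mean x̄ = (62 + 62 + 63 + 65 + 55 + 60 + 68)/7 = 62.1429
Σ_{t=1}^{5}(x_t−x̄)(x_{t+2}−x̄) = -54.6122
γ_2 = -54.6122 / 7 = -7.802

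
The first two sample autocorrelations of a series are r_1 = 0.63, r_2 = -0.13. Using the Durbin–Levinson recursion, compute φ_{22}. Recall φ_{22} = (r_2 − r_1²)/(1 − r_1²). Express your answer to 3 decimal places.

φ_{22} = (r_2 − r_1²) / (1 − r_1²)
r_1² = (0.63)² = 0.3969
Numerator = -0.13 − 0.3969 = -0.5269; denominator = 1 − 0.3969 = 0.6031
φ_{22} = -0.5269 / 0.6031 = -0.874

-0.874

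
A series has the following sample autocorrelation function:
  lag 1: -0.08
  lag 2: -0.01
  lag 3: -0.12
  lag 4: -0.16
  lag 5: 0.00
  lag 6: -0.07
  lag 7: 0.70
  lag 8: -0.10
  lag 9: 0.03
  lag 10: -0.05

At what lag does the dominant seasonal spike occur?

7

The largest autocorrelation is r_7 = 0.70; the remaining lags stay at or below 0.03.
The dominant spike at lag 7 indicates a seasonal period of 7.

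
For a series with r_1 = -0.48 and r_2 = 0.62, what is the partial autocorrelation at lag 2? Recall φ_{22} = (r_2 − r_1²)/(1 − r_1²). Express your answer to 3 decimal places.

φ_{22} = (r_2 − r_1²) / (1 − r_1²)
r_1² = (-0.48)² = 0.2304
Numerator = 0.62 − 0.2304 = 0.3896; denominator = 1 − 0.2304 = 0.7696
φ_{22} = 0.3896 / 0.7696 = 0.506

0.506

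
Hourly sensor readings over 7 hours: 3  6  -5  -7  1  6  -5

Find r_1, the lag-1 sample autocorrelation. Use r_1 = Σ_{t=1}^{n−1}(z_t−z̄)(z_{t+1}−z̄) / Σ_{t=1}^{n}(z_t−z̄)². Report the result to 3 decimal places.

Mean z̄ = (3 + 6 − 5 − 7 + 1 + 6 − 5)/7 = -0.1429
Deviations from mean: 3.1429, 6.1429, -4.8571, -6.8571, 1.1429, 6.1429, -4.8571
Numerator Σ_{t=1}^{6}(z_t−z̄)(z_{t+1}−z̄) = -7.8776
Denominator Σ(z_t−z̄)² = 180.8571
r_1 = -7.8776 / 180.8571 = -0.044

-0.044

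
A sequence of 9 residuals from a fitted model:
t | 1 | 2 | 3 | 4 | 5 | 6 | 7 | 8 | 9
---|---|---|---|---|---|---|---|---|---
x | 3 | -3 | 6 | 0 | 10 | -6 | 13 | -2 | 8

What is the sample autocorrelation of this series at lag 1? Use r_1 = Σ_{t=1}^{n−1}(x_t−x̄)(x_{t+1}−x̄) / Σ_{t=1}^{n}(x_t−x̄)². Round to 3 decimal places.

Mean x̄ = (3 − 3 + 6 + 0 + 10 − 6 + 13 − 2 + 8)/9 = 3.2222
Numerator Σ_{t=1}^{8}(x_t−x̄)(x_{t+1}−x̄) = -275.3827
Denominator Σ(x_t−x̄)² = 333.5556
r_1 = -275.3827 / 333.5556 = -0.826

-0.826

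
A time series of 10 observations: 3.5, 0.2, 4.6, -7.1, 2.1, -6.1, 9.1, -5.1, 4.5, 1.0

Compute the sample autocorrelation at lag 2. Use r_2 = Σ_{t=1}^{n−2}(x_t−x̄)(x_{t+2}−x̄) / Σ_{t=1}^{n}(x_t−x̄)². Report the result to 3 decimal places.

Mean x̄ = (3.5 + 0.2 + 4.6 − 7.1 + 2.1 − 6.1 + 9.1 − 5.1 + 4.5 + 1.0)/10 = 0.6700
Numerator Σ_{t=1}^{8}(x_t−x̄)(x_{t+2}−x̄) = 154.4972
Denominator Σ(x_t−x̄)² = 251.0610
r_2 = 154.4972 / 251.0610 = 0.615

0.615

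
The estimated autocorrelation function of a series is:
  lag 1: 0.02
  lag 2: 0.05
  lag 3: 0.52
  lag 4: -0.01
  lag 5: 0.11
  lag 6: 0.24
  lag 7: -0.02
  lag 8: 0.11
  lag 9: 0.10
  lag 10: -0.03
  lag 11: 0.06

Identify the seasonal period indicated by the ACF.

3

The largest autocorrelation is r_3 = 0.52, with a weaker echo at lag 6 (0.24); the remaining lags stay at or below 0.11.
The dominant spike at lag 3 indicates a seasonal period of 3.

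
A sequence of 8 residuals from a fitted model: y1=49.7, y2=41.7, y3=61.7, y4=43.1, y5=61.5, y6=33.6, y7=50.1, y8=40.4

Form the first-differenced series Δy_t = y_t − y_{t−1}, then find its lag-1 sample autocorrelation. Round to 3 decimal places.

-0.876

First differences Δy: -8.0, 20.0, -18.6, 18.4, -27.9, 16.5, -9.7
Mean of differences = -1.3286
Numerator Σ(Δy_t−Δȳ)(Δy_{t+1}−Δȳ) = -1998.6051
Denominator Σ(Δy_t−Δȳ)² = 2280.9143
r_1(Δy) = -1998.6051 / 2280.9143 = -0.876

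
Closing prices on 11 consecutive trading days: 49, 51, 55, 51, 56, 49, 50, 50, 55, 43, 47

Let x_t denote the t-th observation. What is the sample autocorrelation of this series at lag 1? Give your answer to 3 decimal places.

Mean x̄ = (49 + 51 + 55 + 51 + 56 + 49 + 50 + 50 + 55 + 43 + 47)/11 = 50.5455
Numerator Σ_{t=1}^{10}(x_t−x̄)(x_{t+1}−x̄) = -10.7521
Denominator Σ(x_t−x̄)² = 144.7273
r_1 = -10.7521 / 144.7273 = -0.074

-0.074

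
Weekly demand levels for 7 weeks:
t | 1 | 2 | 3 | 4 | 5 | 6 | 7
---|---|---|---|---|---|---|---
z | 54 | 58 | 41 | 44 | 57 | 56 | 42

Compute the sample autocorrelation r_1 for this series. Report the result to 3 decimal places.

-0.104

Mean z̄ = (54 + 58 + 41 + 44 + 57 + 56 + 42)/7 = 50.2857
Numerator Σ_{t=1}^{6}(z_t−z̄)(z_{t+1}−z̄) = -35.7959
Denominator Σ(z_t−z̄)² = 345.4286
r_1 = -35.7959 / 345.4286 = -0.104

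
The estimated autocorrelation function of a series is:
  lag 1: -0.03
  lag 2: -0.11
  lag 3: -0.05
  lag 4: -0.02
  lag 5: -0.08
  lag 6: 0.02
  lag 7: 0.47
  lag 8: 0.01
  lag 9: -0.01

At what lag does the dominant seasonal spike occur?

7

The largest autocorrelation is r_7 = 0.47; the remaining lags stay at or below 0.02.
The dominant spike at lag 7 indicates a seasonal period of 7.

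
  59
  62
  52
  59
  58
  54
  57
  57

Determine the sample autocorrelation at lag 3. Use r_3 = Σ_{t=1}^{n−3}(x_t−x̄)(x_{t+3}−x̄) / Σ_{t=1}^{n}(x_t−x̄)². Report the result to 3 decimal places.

0.342

Mean x̄ = (59 + 62 + 52 + 59 + 58 + 54 + 57 + 57)/8 = 57.2500
Numerator Σ_{t=1}^{5}(x_t−x̄)(x_{t+3}−x̄) = 23.0625
Denominator Σ(x_t−x̄)² = 67.5000
r_3 = 23.0625 / 67.5000 = 0.342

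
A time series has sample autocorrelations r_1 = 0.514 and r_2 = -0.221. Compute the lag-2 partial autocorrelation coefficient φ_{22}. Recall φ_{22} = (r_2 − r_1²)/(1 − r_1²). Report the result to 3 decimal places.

φ_{22} = (r_2 − r_1²) / (1 − r_1²)
r_1² = (0.514)² = 0.264196
Numerator = -0.221 − 0.2642 = -0.4852; denominator = 1 − 0.2642 = 0.7358
φ_{22} = -0.4852 / 0.7358 = -0.659

-0.659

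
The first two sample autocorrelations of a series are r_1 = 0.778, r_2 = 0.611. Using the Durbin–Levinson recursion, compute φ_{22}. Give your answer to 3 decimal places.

0.014

φ_{22} = (r_2 − r_1²) / (1 − r_1²)
r_1² = (0.778)² = 0.605284
Numerator = 0.611 − 0.6053 = 0.0057; denominator = 1 − 0.6053 = 0.3947
φ_{22} = 0.0057 / 0.3947 = 0.014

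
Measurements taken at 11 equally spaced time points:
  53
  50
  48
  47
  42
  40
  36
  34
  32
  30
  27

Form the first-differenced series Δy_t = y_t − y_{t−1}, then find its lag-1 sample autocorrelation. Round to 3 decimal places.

First differences Δy: -3, -2, -1, -5, -2, -4, -2, -2, -2, -3
Mean of differences = -2.6000
Numerator Σ(Δy_t−Δȳ)(Δy_{t+1}−Δȳ) = -5.7600
Denominator Σ(Δy_t−Δȳ)² = 12.4000
r_1(Δy) = -5.7600 / 12.4000 = -0.465

-0.465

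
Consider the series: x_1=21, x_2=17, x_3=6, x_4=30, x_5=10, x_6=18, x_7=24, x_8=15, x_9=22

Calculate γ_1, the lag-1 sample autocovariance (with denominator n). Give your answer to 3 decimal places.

-28.927

Mean x̄ = (21 + 17 + 6 + 30 + 10 + 18 + 24 + 15 + 22)/9 = 18.1111
Σ_{t=1}^{8}(x_t−x̄)(x_{t+1}−x̄) = -260.3457
γ_1 = -260.3457 / 9 = -28.927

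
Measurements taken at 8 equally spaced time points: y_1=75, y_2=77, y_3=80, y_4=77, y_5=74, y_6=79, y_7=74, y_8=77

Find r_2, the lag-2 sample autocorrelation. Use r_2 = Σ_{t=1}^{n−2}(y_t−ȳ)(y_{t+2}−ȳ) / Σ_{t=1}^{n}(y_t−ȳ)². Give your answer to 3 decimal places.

-0.163

Mean ȳ = (75 + 77 + 80 + 77 + 74 + 79 + 74 + 77)/8 = 76.6250
Deviations from mean: -1.6250, 0.3750, 3.3750, 0.3750, -2.6250, 2.3750, -2.6250, 0.3750
Numerator Σ_{t=1}^{6}(y_t−ȳ)(y_{t+2}−ȳ) = -5.5313
Denominator Σ(y_t−ȳ)² = 33.8750
r_2 = -5.5313 / 33.8750 = -0.163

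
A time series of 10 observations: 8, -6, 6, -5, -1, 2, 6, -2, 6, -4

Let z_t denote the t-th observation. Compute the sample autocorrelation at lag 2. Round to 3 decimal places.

0.355

Mean z̄ = (8 − 6 + 6 − 5 − 1 + 2 + 6 − 2 + 6 − 4)/10 = 1.0000
Numerator Σ_{t=1}^{8}(z_t−z̄)(z_{t+2}−z̄) = 88.0000
Denominator Σ(z_t−z̄)² = 248.0000
r_2 = 88.0000 / 248.0000 = 0.355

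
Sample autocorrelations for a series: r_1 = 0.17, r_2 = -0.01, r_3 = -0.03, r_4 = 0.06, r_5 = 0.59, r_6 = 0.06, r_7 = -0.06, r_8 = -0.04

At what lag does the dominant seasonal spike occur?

The largest autocorrelation is r_5 = 0.59; the remaining lags stay at or below 0.17.
The dominant spike at lag 5 indicates a seasonal period of 5.

5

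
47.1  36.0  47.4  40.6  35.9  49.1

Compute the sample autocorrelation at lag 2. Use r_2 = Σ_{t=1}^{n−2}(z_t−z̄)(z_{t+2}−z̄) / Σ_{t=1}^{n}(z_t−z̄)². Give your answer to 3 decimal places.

-0.060

Mean z̄ = (47.1 + 36.0 + 47.4 + 40.6 + 35.9 + 49.1)/6 = 42.6833
Deviations from mean: 4.4167, -6.6833, 4.7167, -2.0833, -6.7833, 6.4167
Σ(z_t−z̄)(z_{t+2}−z̄) = (20.8319) + (13.9236) + (-31.9947) + (-13.3681) = -10.6072
Denominator Σ(z_t−z̄)² = 177.9483
r_2 = -10.6072 / 177.9483 = -0.060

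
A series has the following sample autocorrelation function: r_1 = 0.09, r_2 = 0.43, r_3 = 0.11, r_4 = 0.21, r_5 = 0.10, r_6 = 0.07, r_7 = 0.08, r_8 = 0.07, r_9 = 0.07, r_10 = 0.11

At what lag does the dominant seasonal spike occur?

2

The largest autocorrelation is r_2 = 0.43, with a weaker echo at lag 4 (0.21); the remaining lags stay at or below 0.11.
The dominant spike at lag 2 indicates a seasonal period of 2.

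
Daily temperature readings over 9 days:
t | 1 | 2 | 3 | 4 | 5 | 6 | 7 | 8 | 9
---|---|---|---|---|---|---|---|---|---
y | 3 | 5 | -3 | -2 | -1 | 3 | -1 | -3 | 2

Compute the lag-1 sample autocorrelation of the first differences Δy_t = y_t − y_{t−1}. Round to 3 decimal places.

-0.290

First differences Δy: 2, -8, 1, 1, 4, -4, -2, 5
Mean of differences = -0.1250
Numerator Σ(Δy_t−Δȳ)(Δy_{t+1}−Δȳ) = -38.0156
Denominator Σ(Δy_t−Δȳ)² = 130.8750
r_1(Δy) = -38.0156 / 130.8750 = -0.290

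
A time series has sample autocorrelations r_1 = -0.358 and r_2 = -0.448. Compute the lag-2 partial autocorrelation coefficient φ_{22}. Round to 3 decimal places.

-0.661

φ_{22} = (r_2 − r_1²) / (1 − r_1²)
r_1² = (-0.358)² = 0.128164
Numerator = -0.448 − 0.1282 = -0.5762; denominator = 1 − 0.1282 = 0.8718
φ_{22} = -0.5762 / 0.8718 = -0.661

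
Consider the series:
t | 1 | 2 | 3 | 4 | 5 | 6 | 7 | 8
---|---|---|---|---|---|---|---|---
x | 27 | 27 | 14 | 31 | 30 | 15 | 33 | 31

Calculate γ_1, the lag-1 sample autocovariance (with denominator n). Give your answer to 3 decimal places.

Mean x̄ = (27 + 27 + 14 + 31 + 30 + 15 + 33 + 31)/8 = 26.0000
Σ_{t=1}^{7}(x_t−x̄)(x_{t+1}−x̄) = -137.0000
γ_1 = -137.0000 / 8 = -17.125

-17.125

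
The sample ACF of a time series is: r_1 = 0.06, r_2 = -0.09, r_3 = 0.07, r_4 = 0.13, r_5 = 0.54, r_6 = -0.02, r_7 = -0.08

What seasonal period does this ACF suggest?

The largest autocorrelation is r_5 = 0.54; the remaining lags stay at or below 0.13.
The dominant spike at lag 5 indicates a seasonal period of 5.

5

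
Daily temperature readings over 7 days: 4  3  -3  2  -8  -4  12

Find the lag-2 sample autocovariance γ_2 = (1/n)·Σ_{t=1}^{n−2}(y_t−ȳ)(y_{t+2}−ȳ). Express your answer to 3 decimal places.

-11.394

Mean ȳ = (4 + 3 − 3 + 2 − 8 − 4 + 12)/7 = 0.8571
Σ_{t=1}^{5}(y_t−ȳ)(y_{t+2}−ȳ) = -79.7551
γ_2 = -79.7551 / 7 = -11.394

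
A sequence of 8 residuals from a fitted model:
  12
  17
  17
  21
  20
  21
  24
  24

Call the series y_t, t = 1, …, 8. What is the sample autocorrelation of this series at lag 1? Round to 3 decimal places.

0.436

Mean ȳ = (12 + 17 + 17 + 21 + 20 + 21 + 24 + 24)/8 = 19.5000
Numerator Σ_{t=1}^{7}(y_t−ȳ)(y_{t+1}−ȳ) = 49.7500
Denominator Σ(y_t−ȳ)² = 114.0000
r_1 = 49.7500 / 114.0000 = 0.436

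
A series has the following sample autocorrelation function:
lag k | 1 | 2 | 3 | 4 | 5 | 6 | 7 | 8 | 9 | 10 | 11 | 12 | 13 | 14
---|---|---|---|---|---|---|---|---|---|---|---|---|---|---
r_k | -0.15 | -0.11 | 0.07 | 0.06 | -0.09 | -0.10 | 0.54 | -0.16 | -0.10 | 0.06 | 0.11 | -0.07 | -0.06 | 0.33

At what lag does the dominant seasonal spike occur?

The largest autocorrelation is r_7 = 0.54, with a weaker echo at lag 14 (0.33); the remaining lags stay at or below 0.11.
The dominant spike at lag 7 indicates a seasonal period of 7.

7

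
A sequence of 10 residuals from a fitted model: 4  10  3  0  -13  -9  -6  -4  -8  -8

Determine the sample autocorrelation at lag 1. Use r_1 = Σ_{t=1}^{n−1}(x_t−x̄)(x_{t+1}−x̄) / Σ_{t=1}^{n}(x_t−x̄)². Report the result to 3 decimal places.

0.583

Mean x̄ = (4 + 10 + 3 + 0 − 13 − 9 − 6 − 4 − 8 − 8)/10 = -3.1000
Numerator Σ_{t=1}^{9}(x_t−x̄)(x_{t+1}−x̄) = 267.6900
Denominator Σ(x_t−x̄)² = 458.9000
r_1 = 267.6900 / 458.9000 = 0.583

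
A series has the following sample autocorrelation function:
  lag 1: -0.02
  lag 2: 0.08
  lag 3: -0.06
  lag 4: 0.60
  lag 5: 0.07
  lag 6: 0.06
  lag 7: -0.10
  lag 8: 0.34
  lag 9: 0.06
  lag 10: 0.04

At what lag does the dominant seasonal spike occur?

The largest autocorrelation is r_4 = 0.60, with a weaker echo at lag 8 (0.34); the remaining lags stay at or below 0.08.
The dominant spike at lag 4 indicates a seasonal period of 4.

4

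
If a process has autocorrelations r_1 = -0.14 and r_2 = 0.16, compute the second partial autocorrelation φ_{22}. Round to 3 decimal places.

φ_{22} = (r_2 − r_1²) / (1 − r_1²)
r_1² = (-0.14)² = 0.0196
Numerator = 0.16 − 0.0196 = 0.1404; denominator = 1 − 0.0196 = 0.9804
φ_{22} = 0.1404 / 0.9804 = 0.143

0.143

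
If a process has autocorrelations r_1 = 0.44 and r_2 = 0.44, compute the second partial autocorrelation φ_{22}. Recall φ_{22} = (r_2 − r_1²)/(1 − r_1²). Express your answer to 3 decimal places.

φ_{22} = (r_2 − r_1²) / (1 − r_1²)
r_1² = (0.44)² = 0.1936
Numerator = 0.44 − 0.1936 = 0.2464; denominator = 1 − 0.1936 = 0.8064
φ_{22} = 0.2464 / 0.8064 = 0.306

0.306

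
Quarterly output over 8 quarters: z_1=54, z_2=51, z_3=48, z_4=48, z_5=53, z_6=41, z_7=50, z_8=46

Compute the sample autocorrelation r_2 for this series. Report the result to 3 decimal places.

Mean z̄ = (54 + 51 + 48 + 48 + 53 + 41 + 50 + 46)/8 = 48.8750
Deviations from mean: 5.1250, 2.1250, -0.8750, -0.8750, 4.1250, -7.8750, 1.1250, -2.8750
Numerator Σ_{t=1}^{6}(z_t−z̄)(z_{t+2}−z̄) = 24.2188
Denominator Σ(z_t−z̄)² = 120.8750
r_2 = 24.2188 / 120.8750 = 0.200

0.200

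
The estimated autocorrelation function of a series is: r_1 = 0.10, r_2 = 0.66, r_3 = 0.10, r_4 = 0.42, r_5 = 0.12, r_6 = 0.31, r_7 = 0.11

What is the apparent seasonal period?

2

The largest autocorrelation is r_2 = 0.66, with weaker echoes at lags 4 (0.42) and 6 (0.31); the remaining lags stay at or below 0.12.
The dominant spike at lag 2 indicates a seasonal period of 2.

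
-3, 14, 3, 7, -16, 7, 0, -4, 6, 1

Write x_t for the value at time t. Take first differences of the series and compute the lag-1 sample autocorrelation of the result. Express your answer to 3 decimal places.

First differences Δx: 17, -11, 4, -23, 23, -7, -4, 10, -5
Mean of differences = 0.4444
Numerator Σ(Δx_t−Δx̄)(Δx_{t+1}−Δx̄) = -1071.6420
Denominator Σ(Δx_t−Δx̄)² = 1672.2222
r_1(Δx) = -1071.6420 / 1672.2222 = -0.641

-0.641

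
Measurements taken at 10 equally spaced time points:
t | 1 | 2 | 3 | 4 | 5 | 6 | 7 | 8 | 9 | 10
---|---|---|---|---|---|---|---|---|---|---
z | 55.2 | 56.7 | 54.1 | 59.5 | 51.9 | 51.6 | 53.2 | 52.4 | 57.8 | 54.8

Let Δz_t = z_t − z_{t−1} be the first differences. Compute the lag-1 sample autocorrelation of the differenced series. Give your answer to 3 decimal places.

First differences Δz: 1.5, -2.6, 5.4, -7.6, -0.3, 1.6, -0.8, 5.4, -3.0
Mean of differences = -0.0444
Numerator Σ(Δz_t−Δz̄)(Δz_{t+1}−Δz̄) = -78.9331
Denominator Σ(Δz_t−Δz̄)² = 137.3622
r_1(Δz) = -78.9331 / 137.3622 = -0.575

-0.575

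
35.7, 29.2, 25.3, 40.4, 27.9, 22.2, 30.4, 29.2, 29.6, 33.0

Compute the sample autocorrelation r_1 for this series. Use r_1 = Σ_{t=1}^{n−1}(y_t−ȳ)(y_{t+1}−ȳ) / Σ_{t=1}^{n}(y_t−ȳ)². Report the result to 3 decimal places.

Mean ȳ = (35.7 + 29.2 + 25.3 + 40.4 + 27.9 + 22.2 + 30.4 + 29.2 + 29.6 + 33.0)/10 = 30.2900
Numerator Σ_{t=1}^{9}(y_t−ȳ)(y_{t+1}−ȳ) = -57.8621
Denominator Σ(y_t−ȳ)² = 237.7490
r_1 = -57.8621 / 237.7490 = -0.243

-0.243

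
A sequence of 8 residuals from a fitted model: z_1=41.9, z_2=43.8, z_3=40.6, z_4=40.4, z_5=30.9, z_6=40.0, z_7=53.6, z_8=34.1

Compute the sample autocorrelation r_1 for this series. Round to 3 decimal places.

-0.254

Mean z̄ = (41.9 + 43.8 + 40.6 + 40.4 + 30.9 + 40.0 + 53.6 + 34.1)/8 = 40.6625
Σ(z_t−z̄)(z_{t+1}−z̄) = (3.8827) + (-0.1961) + (0.0164) + (2.5627) + (6.4677) + (-8.5711) + (-84.9023) = -80.7402
Denominator Σ(z_t−z̄)² = 317.6388
r_1 = -80.7402 / 317.6388 = -0.254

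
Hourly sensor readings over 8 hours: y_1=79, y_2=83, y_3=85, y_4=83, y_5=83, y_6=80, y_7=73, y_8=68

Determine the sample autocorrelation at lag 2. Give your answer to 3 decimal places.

0.021

Mean ȳ = (79 + 83 + 85 + 83 + 83 + 80 + 73 + 68)/8 = 79.2500
Σ(y_t−ȳ)(y_{t+2}−ȳ) = (-1.4375) + (14.0625) + (21.5625) + (2.8125) + (-23.4375) + (-8.4375) = 5.1250
Denominator Σ(y_t−ȳ)² = 241.5000
r_2 = 5.1250 / 241.5000 = 0.021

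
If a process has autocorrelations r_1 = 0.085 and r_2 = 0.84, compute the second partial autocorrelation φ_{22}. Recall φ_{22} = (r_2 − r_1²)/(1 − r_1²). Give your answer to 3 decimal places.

φ_{22} = (r_2 − r_1²) / (1 − r_1²)
r_1² = (0.085)² = 0.007225
Numerator = 0.84 − 0.0072 = 0.8328; denominator = 1 − 0.0072 = 0.9928
φ_{22} = 0.8328 / 0.9928 = 0.839

0.839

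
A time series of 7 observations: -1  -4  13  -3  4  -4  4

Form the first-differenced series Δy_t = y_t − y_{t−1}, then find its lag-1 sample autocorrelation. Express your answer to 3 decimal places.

First differences Δy: -3, 17, -16, 7, -8, 8
Mean of differences = 0.8333
Numerator Σ(Δy_t−Δȳ)(Δy_{t+1}−Δȳ) = -555.6944
Denominator Σ(Δy_t−Δȳ)² = 726.8333
r_1(Δy) = -555.6944 / 726.8333 = -0.765

-0.765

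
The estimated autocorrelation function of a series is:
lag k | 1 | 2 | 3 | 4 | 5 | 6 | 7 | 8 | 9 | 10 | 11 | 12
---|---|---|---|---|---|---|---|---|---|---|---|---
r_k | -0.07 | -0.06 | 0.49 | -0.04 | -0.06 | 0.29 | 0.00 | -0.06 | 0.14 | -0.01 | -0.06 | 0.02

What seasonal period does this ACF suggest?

3

The largest autocorrelation is r_3 = 0.49, with a weaker echo at lag 6 (0.29); the remaining lags stay at or below 0.14.
The dominant spike at lag 3 indicates a seasonal period of 3.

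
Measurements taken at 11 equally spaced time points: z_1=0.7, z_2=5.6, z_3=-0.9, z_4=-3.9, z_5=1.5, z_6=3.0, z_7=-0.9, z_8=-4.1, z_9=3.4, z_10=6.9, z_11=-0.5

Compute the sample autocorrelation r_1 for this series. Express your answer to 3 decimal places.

Mean z̄ = (0.7 + 5.6 − 0.9 − 3.9 + 1.5 + 3.0 − 0.9 − 4.1 + 3.4 + 6.9 − 0.5)/11 = 0.9818
Numerator Σ_{t=1}^{10}(z_t−z̄)(z_{t+1}−z̄) = -3.2712
Denominator Σ(z_t−z̄)² = 125.5564
r_1 = -3.2712 / 125.5564 = -0.026

-0.026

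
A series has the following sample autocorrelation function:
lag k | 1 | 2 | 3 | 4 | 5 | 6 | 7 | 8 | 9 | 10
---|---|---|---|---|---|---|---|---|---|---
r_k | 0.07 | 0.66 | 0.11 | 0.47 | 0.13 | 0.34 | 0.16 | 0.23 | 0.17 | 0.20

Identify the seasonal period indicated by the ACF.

2

The largest autocorrelation is r_2 = 0.66, with weaker echoes at lags 4 (0.47), 6 (0.34), 8 (0.23) and 10 (0.20); the remaining lags stay at or below 0.17.
The dominant spike at lag 2 indicates a seasonal period of 2.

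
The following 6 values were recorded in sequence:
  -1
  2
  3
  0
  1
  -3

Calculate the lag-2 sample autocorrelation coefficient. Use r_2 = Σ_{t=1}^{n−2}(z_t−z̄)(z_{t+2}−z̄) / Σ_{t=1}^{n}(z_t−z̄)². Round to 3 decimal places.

-0.052

Mean z̄ = (-1 + 2 + 3 + 0 + 1 − 3)/6 = 0.3333
Deviations from mean: -1.3333, 1.6667, 2.6667, -0.3333, 0.6667, -3.3333
Σ(z_t−z̄)(z_{t+2}−z̄) = (-3.5556) + (-0.5556) + (1.7778) + (1.1111) = -1.2222
Denominator Σ(z_t−z̄)² = 23.3333
r_2 = -1.2222 / 23.3333 = -0.052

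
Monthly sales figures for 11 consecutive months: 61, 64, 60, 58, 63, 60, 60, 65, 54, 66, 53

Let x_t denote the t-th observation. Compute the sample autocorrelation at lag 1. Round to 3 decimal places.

Mean x̄ = (61 + 64 + 60 + 58 + 63 + 60 + 60 + 65 + 54 + 66 + 53)/11 = 60.3636
Numerator Σ_{t=1}^{10}(x_t−x̄)(x_{t+1}−x̄) = -113.7686
Denominator Σ(x_t−x̄)² = 174.5455
r_1 = -113.7686 / 174.5455 = -0.652

-0.652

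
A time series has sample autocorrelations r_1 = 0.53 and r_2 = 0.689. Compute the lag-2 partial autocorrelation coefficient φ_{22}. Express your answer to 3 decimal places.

0.568

φ_{22} = (r_2 − r_1²) / (1 − r_1²)
r_1² = (0.53)² = 0.2809
Numerator = 0.689 − 0.2809 = 0.4081; denominator = 1 − 0.2809 = 0.7191
φ_{22} = 0.4081 / 0.7191 = 0.568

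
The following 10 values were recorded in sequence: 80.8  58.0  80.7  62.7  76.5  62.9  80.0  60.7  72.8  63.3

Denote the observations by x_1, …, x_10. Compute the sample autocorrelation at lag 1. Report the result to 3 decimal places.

Mean x̄ = (80.8 + 58.0 + 80.7 + 62.7 + 76.5 + 62.9 + 80.0 + 60.7 + 72.8 + 63.3)/10 = 69.8400
Numerator Σ_{t=1}^{9}(x_t−x̄)(x_{t+1}−x̄) = -639.4476
Denominator Σ(x_t−x̄)² = 760.0440
r_1 = -639.4476 / 760.0440 = -0.841

-0.841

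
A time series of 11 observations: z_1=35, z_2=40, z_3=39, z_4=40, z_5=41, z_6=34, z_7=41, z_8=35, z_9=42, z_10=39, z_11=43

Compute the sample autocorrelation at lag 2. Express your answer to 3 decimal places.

0.413

Mean z̄ = (35 + 40 + 39 + 40 + 41 + 34 + 41 + 35 + 42 + 39 + 43)/11 = 39.0000
Numerator Σ_{t=1}^{9}(z_t−z̄)(z_{t+2}−z̄) = 38.0000
Denominator Σ(z_t−z̄)² = 92.0000
r_2 = 38.0000 / 92.0000 = 0.413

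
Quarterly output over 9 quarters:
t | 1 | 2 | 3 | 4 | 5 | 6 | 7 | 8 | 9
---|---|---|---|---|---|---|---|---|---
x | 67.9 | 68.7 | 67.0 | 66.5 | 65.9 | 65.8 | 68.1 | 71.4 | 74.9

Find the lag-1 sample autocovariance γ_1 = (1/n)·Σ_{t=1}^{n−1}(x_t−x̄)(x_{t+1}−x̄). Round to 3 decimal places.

3.675

Mean x̄ = (67.9 + 68.7 + 67.0 + 66.5 + 65.9 + 65.8 + 68.1 + 71.4 + 74.9)/9 = 68.4667
Σ_{t=1}^{8}(x_t−x̄)(x_{t+1}−x̄) = 33.0756
γ_1 = 33.0756 / 9 = 3.675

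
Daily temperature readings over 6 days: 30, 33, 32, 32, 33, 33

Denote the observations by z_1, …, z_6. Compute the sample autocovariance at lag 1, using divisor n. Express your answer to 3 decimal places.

-0.227

Mean z̄ = (30 + 33 + 32 + 32 + 33 + 33)/6 = 32.1667
Σ_{t=1}^{5}(z_t−z̄)(z_{t+1}−z̄) = -1.3611
γ_1 = -1.3611 / 6 = -0.227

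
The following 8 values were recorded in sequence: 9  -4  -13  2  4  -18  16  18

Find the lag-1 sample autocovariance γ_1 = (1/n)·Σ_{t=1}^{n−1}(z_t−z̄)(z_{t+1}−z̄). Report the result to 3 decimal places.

Mean z̄ = (9 − 4 − 13 + 2 + 4 − 18 + 16 + 18)/8 = 1.7500
Deviations: 7.2500, -5.7500, -14.7500, 0.2500, 2.2500, -19.7500, 14.2500, 16.2500
Σ_{t=1}^{7}(z_t−z̄)(z_{t+1}−z̄) = -54.3125
γ_1 = -54.3125 / 8 = -6.789

-6.789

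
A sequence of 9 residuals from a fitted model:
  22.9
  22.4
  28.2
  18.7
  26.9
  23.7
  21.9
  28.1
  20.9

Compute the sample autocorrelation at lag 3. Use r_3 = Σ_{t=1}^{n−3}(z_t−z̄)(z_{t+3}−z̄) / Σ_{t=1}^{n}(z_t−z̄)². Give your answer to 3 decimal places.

Mean z̄ = (22.9 + 22.4 + 28.2 + 18.7 + 26.9 + 23.7 + 21.9 + 28.1 + 20.9)/9 = 23.7444
Σ(z_t−z̄)(z_{t+3}−z̄) = (4.2598) + (-4.2425) + (-0.1980) + (9.3042) + (13.7442) + (0.1264) = 22.9941
Denominator Σ(z_t−z̄)² = 88.2422
r_3 = 22.9941 / 88.2422 = 0.261

0.261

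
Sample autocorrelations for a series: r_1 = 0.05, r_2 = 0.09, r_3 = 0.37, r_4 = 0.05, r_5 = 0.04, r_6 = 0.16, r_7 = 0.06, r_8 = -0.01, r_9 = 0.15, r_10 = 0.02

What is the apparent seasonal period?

3

The largest autocorrelation is r_3 = 0.37, with weaker echoes at lags 6 (0.16) and 9 (0.15); the remaining lags stay at or below 0.09.
The dominant spike at lag 3 indicates a seasonal period of 3.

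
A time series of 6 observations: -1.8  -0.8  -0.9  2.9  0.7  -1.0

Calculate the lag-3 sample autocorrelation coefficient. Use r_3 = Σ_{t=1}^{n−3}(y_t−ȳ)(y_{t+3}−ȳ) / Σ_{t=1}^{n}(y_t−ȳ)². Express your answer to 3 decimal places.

-0.342

Mean ȳ = (-1.8 − 0.8 − 0.9 + 2.9 + 0.7 − 1.0)/6 = -0.1500
Deviations from mean: -1.6500, -0.6500, -0.7500, 3.0500, 0.8500, -0.8500
Numerator Σ_{t=1}^{3}(y_t−ȳ)(y_{t+3}−ȳ) = -4.9475
Denominator Σ(y_t−ȳ)² = 14.4550
r_3 = -4.9475 / 14.4550 = -0.342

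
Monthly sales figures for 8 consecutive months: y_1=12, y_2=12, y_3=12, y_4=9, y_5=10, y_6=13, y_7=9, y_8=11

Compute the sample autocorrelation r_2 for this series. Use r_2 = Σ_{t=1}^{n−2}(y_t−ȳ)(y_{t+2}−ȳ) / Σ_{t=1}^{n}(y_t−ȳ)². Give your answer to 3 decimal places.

-0.250

Mean ȳ = (12 + 12 + 12 + 9 + 10 + 13 + 9 + 11)/8 = 11.0000
Deviations from mean: 1.0000, 1.0000, 1.0000, -2.0000, -1.0000, 2.0000, -2.0000, 0.0000
Σ(y_t−ȳ)(y_{t+2}−ȳ) = (1.0000) + (-2.0000) + (-1.0000) + (-4.0000) + (2.0000) + (0.0000) = -4.0000
Denominator Σ(y_t−ȳ)² = 16.0000
r_2 = -4.0000 / 16.0000 = -0.250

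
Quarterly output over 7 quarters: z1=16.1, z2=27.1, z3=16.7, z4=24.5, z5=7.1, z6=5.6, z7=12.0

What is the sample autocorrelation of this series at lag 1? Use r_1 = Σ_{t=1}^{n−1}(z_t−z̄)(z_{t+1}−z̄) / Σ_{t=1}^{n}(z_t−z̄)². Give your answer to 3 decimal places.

0.185

Mean z̄ = (16.1 + 27.1 + 16.7 + 24.5 + 7.1 + 5.6 + 12.0)/7 = 15.5857
Deviations from mean: 0.5143, 11.5143, 1.1143, 8.9143, -8.4857, -9.9857, -3.5857
Σ(z_t−z̄)(z_{t+1}−z̄) = (5.9216) + (12.8302) + (9.9331) + (-75.6441) + (84.7359) + (35.8059) = 73.5827
Denominator Σ(z_t−z̄)² = 398.1286
r_1 = 73.5827 / 398.1286 = 0.185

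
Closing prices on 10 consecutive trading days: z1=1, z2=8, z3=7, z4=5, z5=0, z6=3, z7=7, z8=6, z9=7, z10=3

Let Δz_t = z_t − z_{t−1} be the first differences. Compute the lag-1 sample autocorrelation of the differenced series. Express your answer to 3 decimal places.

First differences Δz: 7, -1, -2, -5, 3, 4, -1, 1, -4
Mean of differences = 0.2222
Numerator Σ(Δz_t−Δz̄)(Δz_{t+1}−Δz̄) = -6.8272
Denominator Σ(Δz_t−Δz̄)² = 121.5556
r_1(Δz) = -6.8272 / 121.5556 = -0.056

-0.056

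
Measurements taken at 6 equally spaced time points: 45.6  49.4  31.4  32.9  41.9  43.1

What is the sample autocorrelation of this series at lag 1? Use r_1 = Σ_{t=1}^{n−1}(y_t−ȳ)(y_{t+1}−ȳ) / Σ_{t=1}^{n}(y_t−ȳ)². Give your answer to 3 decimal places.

0.110

Mean ȳ = (45.6 + 49.4 + 31.4 + 32.9 + 41.9 + 43.1)/6 = 40.7167
Deviations from mean: 4.8833, 8.6833, -9.3167, -7.8167, 1.1833, 2.3833
Numerator Σ_{t=1}^{5}(y_t−ȳ)(y_{t+1}−ȳ) = 27.8997
Denominator Σ(y_t−ȳ)² = 254.2283
r_1 = 27.8997 / 254.2283 = 0.110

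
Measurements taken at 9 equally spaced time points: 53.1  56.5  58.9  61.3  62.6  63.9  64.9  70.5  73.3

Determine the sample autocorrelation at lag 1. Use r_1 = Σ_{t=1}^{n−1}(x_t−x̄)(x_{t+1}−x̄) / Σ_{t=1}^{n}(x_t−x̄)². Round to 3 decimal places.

0.585

Mean x̄ = (53.1 + 56.5 + 58.9 + 61.3 + 62.6 + 63.9 + 64.9 + 70.5 + 73.3)/9 = 62.7778
Numerator Σ_{t=1}^{8}(x_t−x̄)(x_{t+1}−x̄) = 190.9173
Denominator Σ(x_t−x̄)² = 326.4356
r_1 = 190.9173 / 326.4356 = 0.585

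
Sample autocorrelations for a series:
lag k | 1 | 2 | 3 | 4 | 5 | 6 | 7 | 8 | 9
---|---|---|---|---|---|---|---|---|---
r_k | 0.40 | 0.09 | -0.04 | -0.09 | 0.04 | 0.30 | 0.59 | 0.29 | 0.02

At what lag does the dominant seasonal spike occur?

7

The largest autocorrelation is r_7 = 0.59; the remaining lags stay at or below 0.40. The elevated value at lag 1 (0.40), dropping to 0.09 at lag 2, reflects decaying short-term dependence rather than seasonality.
The dominant spike at lag 7 indicates a seasonal period of 7.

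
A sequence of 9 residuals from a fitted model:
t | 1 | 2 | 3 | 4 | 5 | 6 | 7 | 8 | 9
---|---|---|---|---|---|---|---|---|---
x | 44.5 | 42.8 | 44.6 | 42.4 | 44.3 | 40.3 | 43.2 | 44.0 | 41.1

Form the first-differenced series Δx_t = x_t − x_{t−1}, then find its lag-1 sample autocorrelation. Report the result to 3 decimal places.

-0.645

First differences Δx: -1.7, 1.8, -2.2, 1.9, -4.0, 2.9, 0.8, -2.9
Mean of differences = -0.4250
Numerator Σ(Δx_t−Δx̄)(Δx_{t+1}−Δx̄) = -30.0706
Denominator Σ(Δx_t−Δx̄)² = 46.5950
r_1(Δx) = -30.0706 / 46.5950 = -0.645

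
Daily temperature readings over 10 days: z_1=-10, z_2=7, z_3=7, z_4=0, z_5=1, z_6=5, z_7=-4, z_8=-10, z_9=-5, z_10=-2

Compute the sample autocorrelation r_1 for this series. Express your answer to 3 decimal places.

0.179

Mean z̄ = (-10 + 7 + 7 + 0 + 1 + 5 − 4 − 10 − 5 − 2)/10 = -1.1000
Numerator Σ_{t=1}^{9}(z_t−z̄)(z_{t+1}−z̄) = 63.8900
Denominator Σ(z_t−z̄)² = 356.9000
r_1 = 63.8900 / 356.9000 = 0.179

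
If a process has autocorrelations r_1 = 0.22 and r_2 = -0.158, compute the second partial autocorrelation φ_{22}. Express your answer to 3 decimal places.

-0.217

φ_{22} = (r_2 − r_1²) / (1 − r_1²)
r_1² = (0.22)² = 0.0484
Numerator = -0.158 − 0.0484 = -0.2064; denominator = 1 − 0.0484 = 0.9516
φ_{22} = -0.2064 / 0.9516 = -0.217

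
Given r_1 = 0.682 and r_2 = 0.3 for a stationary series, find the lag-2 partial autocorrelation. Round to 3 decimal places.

φ_{22} = (r_2 − r_1²) / (1 − r_1²)
r_1² = (0.682)² = 0.465124
Numerator = 0.3 − 0.4651 = -0.1651; denominator = 1 − 0.4651 = 0.5349
φ_{22} = -0.1651 / 0.5349 = -0.309

-0.309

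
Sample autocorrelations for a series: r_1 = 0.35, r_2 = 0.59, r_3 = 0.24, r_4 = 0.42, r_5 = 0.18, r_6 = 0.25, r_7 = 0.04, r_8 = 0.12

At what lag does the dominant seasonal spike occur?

2

The largest autocorrelation is r_2 = 0.59, with a weaker echo at lag 4 (0.42); the remaining lags stay at or below 0.35.
The dominant spike at lag 2 indicates a seasonal period of 2.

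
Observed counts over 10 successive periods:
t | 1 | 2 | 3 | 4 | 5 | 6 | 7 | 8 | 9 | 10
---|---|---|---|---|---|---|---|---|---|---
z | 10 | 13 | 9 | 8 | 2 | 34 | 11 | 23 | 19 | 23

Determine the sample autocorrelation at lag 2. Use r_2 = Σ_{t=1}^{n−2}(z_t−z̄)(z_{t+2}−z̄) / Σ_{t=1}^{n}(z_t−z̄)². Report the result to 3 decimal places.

Mean z̄ = (10 + 13 + 9 + 8 + 2 + 34 + 11 + 23 + 19 + 23)/10 = 15.2000
Numerator Σ_{t=1}^{8}(z_t−z̄)(z_{t+2}−z̄) = 241.5200
Denominator Σ(z_t−z̄)² = 803.6000
r_2 = 241.5200 / 803.6000 = 0.301

0.301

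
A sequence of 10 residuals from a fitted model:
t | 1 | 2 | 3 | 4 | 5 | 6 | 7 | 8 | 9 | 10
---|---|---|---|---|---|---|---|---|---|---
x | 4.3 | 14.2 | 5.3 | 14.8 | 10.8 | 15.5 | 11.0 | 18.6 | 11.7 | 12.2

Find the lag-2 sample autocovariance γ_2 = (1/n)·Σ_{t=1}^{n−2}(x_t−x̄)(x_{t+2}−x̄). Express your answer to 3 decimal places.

Mean x̄ = (4.3 + 14.2 + 5.3 + 14.8 + 10.8 + 15.5 + 11.0 + 18.6 + 11.7 + 12.2)/10 = 11.8400
Σ_{t=1}^{8}(x_t−x̄)(x_{t+2}−x̄) = 102.0988
γ_2 = 102.0988 / 10 = 10.210

10.210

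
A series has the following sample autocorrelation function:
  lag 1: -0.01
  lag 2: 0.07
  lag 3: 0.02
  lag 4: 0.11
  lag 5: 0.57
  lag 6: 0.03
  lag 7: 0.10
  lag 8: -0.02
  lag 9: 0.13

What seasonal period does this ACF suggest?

5

The largest autocorrelation is r_5 = 0.57; the remaining lags stay at or below 0.13.
The dominant spike at lag 5 indicates a seasonal period of 5.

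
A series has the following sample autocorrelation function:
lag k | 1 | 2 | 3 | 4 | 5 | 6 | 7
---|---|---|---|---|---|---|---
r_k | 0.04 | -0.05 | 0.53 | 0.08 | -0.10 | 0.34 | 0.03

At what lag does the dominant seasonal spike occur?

The largest autocorrelation is r_3 = 0.53, with a weaker echo at lag 6 (0.34); the remaining lags stay at or below 0.08.
The dominant spike at lag 3 indicates a seasonal period of 3.

3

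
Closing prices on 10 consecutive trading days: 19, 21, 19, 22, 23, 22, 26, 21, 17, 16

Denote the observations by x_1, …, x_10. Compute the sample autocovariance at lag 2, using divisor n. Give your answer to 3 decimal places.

Mean x̄ = (19 + 21 + 19 + 22 + 23 + 22 + 26 + 21 + 17 + 16)/10 = 20.6000
Σ_{t=1}^{8}(x_t−x̄)(x_{t+2}−x̄) = -6.5200
γ_2 = -6.5200 / 10 = -0.652

-0.652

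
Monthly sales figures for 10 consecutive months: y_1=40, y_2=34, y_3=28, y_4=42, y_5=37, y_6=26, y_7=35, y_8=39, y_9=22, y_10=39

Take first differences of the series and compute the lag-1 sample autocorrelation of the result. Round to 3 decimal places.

First differences Δy: -6, -6, 14, -5, -11, 9, 4, -17, 17
Mean of differences = -0.1111
Numerator Σ(Δy_t−Δȳ)(Δy_{t+1}−Δȳ) = -484.3457
Denominator Σ(Δy_t−Δȳ)² = 1088.8889
r_1(Δy) = -484.3457 / 1088.8889 = -0.445

-0.445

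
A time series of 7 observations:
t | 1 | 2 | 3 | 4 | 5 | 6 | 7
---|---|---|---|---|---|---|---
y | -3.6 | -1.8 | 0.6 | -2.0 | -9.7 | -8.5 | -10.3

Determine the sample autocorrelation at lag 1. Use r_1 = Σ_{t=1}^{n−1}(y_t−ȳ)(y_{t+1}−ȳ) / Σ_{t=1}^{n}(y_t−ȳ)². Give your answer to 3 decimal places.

0.524

Mean ȳ = (-3.6 − 1.8 + 0.6 − 2.0 − 9.7 − 8.5 − 10.3)/7 = -5.0429
Deviations from mean: 1.4429, 3.2429, 5.6429, 3.0429, -4.6571, -3.4571, -5.2571
Σ(y_t−ȳ)(y_{t+1}−ȳ) = (4.6790) + (18.2990) + (17.1704) + (-14.1710) + (16.1004) + (18.1747) = 60.2524
Denominator Σ(y_t−ȳ)² = 114.9771
r_1 = 60.2524 / 114.9771 = 0.524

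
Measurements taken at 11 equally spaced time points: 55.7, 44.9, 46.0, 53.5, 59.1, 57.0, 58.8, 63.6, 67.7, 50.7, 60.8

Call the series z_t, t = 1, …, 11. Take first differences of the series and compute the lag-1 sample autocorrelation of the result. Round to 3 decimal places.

-0.302

First differences Δz: -10.8, 1.1, 7.5, 5.6, -2.1, 1.8, 4.8, 4.1, -17.0, 10.1
Mean of differences = 0.5100
Numerator Σ(Δz_t−Δz̄)(Δz_{t+1}−Δz̄) = -193.4681
Denominator Σ(Δz_t−Δz̄)² = 641.3690
r_1(Δz) = -193.4681 / 641.3690 = -0.302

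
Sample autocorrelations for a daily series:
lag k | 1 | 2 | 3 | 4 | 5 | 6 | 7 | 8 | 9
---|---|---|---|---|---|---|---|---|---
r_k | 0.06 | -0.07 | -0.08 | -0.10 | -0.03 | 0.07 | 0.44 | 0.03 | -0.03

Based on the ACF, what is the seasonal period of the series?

The largest autocorrelation is r_7 = 0.44; the remaining lags stay at or below 0.07.
The dominant spike at lag 7 indicates a seasonal period of 7.

7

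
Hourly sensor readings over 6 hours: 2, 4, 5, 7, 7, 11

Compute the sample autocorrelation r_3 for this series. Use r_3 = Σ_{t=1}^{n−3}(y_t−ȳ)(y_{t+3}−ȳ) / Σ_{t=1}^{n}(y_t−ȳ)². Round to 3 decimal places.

Mean ȳ = (2 + 4 + 5 + 7 + 7 + 11)/6 = 6.0000
Deviations from mean: -4.0000, -2.0000, -1.0000, 1.0000, 1.0000, 5.0000
Numerator Σ_{t=1}^{3}(y_t−ȳ)(y_{t+3}−ȳ) = -11.0000
Denominator Σ(y_t−ȳ)² = 48.0000
r_3 = -11.0000 / 48.0000 = -0.229

-0.229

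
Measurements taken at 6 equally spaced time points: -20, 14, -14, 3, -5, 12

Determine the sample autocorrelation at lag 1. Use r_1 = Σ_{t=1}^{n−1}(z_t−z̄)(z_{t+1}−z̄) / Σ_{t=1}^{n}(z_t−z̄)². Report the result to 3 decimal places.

-0.628

Mean z̄ = (-20 + 14 − 14 + 3 − 5 + 12)/6 = -1.6667
Σ(z_t−z̄)(z_{t+1}−z̄) = (-287.2222) + (-193.2222) + (-57.5556) + (-15.5556) + (-45.5556) = -599.1111
Denominator Σ(z_t−z̄)² = 953.3333
r_1 = -599.1111 / 953.3333 = -0.628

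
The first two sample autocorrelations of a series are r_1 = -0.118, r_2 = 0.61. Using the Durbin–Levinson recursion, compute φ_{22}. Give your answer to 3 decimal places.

φ_{22} = (r_2 − r_1²) / (1 − r_1²)
r_1² = (-0.118)² = 0.013924
Numerator = 0.61 − 0.0139 = 0.5961; denominator = 1 − 0.0139 = 0.9861
φ_{22} = 0.5961 / 0.9861 = 0.604

0.604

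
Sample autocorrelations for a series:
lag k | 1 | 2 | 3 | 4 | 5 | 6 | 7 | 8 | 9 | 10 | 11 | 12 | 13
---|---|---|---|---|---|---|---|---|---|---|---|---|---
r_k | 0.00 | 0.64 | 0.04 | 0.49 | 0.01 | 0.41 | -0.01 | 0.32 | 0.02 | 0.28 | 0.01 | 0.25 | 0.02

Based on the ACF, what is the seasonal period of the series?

The largest autocorrelation is r_2 = 0.64, with weaker echoes at lags 4 (0.49), 6 (0.41), 8 (0.32), 10 (0.28) and 12 (0.25); the remaining lags stay at or below 0.04.
The dominant spike at lag 2 indicates a seasonal period of 2.

2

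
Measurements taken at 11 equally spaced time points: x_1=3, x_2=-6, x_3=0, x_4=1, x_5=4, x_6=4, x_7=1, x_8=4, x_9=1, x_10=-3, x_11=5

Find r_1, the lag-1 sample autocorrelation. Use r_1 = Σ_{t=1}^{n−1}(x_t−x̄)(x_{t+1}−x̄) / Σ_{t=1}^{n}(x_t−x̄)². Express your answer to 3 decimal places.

Mean x̄ = (3 − 6 + 0 + 1 + 4 + 4 + 1 + 4 + 1 − 3 + 5)/11 = 1.2727
Numerator Σ_{t=1}^{10}(x_t−x̄)(x_{t+1}−x̄) = -13.2562
Denominator Σ(x_t−x̄)² = 112.1818
r_1 = -13.2562 / 112.1818 = -0.118

-0.118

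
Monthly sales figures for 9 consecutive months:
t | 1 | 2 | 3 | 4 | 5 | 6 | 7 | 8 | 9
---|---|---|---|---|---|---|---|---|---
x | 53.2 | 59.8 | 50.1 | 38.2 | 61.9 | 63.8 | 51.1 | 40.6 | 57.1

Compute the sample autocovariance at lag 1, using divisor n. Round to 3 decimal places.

Mean x̄ = (53.2 + 59.8 + 50.1 + 38.2 + 61.9 + 63.8 + 51.1 + 40.6 + 57.1)/9 = 52.8667
Σ_{t=1}^{8}(x_t−x̄)(x_{t+1}−x̄) = -59.5911
γ_1 = -59.5911 / 9 = -6.621

-6.621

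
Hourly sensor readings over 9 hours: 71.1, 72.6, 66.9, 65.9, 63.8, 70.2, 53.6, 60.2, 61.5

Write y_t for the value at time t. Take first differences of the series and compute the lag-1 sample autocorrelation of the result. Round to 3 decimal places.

-0.609

First differences Δy: 1.5, -5.7, -1.0, -2.1, 6.4, -16.6, 6.6, 1.3
Mean of differences = -1.2000
Numerator Σ(Δy_t−Δȳ)(Δy_{t+1}−Δȳ) = -237.7300
Denominator Σ(Δy_t−Δȳ)² = 390.4000
r_1(Δy) = -237.7300 / 390.4000 = -0.609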